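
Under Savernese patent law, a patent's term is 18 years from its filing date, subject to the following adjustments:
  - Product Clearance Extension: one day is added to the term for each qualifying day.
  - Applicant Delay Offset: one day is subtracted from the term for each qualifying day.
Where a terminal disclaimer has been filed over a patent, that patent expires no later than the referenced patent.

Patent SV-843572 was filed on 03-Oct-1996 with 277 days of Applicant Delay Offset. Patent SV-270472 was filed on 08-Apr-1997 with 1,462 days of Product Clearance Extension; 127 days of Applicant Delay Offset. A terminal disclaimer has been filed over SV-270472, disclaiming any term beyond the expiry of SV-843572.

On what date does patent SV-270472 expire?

Natural term of SV-270472:
  Base: filing + 18 years → 8 April 2015.
  Product Clearance Extension: +1462 days → 9 April 2019.
  Applicant Delay Offset: −127 days → 3 December 2018.
Expiry of referenced patent SV-843572:
  Base: filing + 18 years → 3 October 2014.
  Applicant Delay Offset: −277 days → 30 December 2013.
Terminal disclaimer: SV-270472 expires on the earlier of 3 December 2018 and 30 December 2013.

2013-12-30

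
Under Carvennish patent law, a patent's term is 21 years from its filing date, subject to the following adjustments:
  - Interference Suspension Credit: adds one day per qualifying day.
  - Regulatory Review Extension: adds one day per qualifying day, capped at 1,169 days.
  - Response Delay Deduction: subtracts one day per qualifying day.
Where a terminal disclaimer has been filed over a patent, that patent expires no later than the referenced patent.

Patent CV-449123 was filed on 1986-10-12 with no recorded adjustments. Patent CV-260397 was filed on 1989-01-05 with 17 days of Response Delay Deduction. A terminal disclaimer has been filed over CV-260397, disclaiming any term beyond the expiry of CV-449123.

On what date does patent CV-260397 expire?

Natural term of CV-260397:
  Base: filing + 21 years → 5 January 2010.
  Response Delay Deduction: −17 days → 19 December 2009.
Expiry of referenced patent CV-449123:
  Base: filing + 21 years → 12 October 2007.
Terminal disclaimer: CV-260397 expires on the earlier of 19 December 2009 and 12 October 2007.

2007-10-12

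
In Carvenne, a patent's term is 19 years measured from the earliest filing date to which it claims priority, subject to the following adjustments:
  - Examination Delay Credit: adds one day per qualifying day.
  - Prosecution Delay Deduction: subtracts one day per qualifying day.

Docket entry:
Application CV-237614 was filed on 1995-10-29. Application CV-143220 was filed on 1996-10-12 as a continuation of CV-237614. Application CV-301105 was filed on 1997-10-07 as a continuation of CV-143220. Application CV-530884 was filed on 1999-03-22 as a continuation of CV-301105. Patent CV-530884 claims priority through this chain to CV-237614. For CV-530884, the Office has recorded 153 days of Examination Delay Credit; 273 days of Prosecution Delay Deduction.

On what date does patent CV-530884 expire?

Earliest priority filing: 29 October 1995.
Base term: 29 October 1995 + 19 years → 29 October 2014.
Examination Delay Credit: +153 days → 31 March 2015.
Prosecution Delay Deduction: −273 days → 1 July 2014.

July 1, 2014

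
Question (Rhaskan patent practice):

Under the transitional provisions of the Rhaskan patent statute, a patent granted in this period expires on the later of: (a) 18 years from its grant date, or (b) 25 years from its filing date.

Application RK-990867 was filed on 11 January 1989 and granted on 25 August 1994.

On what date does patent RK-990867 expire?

January 11, 2014

(a) grant + 18 years → 25 August 2012.
(b) filing + 25 years → 11 January 2014.
Later of the two: 11 January 2014.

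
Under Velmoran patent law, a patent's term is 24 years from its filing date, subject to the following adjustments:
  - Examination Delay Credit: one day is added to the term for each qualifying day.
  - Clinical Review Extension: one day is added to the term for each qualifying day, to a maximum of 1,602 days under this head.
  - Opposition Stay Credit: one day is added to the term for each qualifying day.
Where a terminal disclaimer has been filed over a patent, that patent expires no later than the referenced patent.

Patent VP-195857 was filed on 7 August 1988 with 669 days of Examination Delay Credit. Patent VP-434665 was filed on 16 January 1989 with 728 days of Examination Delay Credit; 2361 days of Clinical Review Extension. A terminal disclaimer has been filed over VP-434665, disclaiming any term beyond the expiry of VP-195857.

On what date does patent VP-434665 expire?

2014-06-07

Natural term of VP-434665:
  Base: filing + 24 years → 16 January 2013.
  Examination Delay Credit: +728 days → 14 January 2015.
  Clinical Review Extension: 2361 days claimed exceeds the 1602-day cap, so +1602 days → 4 June 2019.
Expiry of referenced patent VP-195857:
  Base: filing + 24 years → 7 August 2012.
  Examination Delay Credit: +669 days → 7 June 2014.
Terminal disclaimer: VP-434665 expires on the earlier of 4 June 2019 and 7 June 2014.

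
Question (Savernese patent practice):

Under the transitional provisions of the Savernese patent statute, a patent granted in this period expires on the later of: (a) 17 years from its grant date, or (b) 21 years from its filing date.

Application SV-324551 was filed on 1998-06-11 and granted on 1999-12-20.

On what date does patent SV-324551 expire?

June 11, 2019

(a) grant + 17 years → 20 December 2016.
(b) filing + 21 years → 11 June 2019.
Later of the two: 11 June 2019.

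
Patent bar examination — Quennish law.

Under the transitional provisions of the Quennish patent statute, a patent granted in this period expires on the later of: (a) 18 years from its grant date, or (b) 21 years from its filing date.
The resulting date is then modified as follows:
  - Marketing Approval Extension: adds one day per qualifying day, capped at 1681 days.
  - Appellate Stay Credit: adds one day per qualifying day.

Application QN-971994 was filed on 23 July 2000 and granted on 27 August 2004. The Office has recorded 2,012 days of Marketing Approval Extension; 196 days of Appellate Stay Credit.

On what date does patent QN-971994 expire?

2027-10-17

(a) grant + 18 years → 27 August 2022.
(b) filing + 21 years → 23 July 2021.
Later of the two: 27 August 2022.
Marketing Approval Extension: 2012 days claimed exceeds the 1681-day cap, so +1681 days → 4 April 2027.
Appellate Stay Credit: +196 days → 17 October 2027.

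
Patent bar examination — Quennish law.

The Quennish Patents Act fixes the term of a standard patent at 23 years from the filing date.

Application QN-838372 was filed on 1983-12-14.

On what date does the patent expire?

Filing date + 23 years → 14 December 2006.

December 14, 2006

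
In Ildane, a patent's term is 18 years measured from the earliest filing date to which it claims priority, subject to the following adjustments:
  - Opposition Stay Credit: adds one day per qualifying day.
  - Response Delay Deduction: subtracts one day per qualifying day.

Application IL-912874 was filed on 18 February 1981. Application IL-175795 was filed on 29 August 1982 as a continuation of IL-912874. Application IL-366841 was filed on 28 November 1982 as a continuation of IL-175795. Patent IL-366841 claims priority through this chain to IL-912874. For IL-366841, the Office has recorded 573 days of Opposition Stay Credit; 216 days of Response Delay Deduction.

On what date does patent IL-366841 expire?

Earliest priority filing: 18 February 1981.
Base term: 18 February 1981 + 18 years → 18 February 1999.
Opposition Stay Credit: +573 days → 13 September 2000.
Response Delay Deduction: −216 days → 10 February 2000.

2000-02-10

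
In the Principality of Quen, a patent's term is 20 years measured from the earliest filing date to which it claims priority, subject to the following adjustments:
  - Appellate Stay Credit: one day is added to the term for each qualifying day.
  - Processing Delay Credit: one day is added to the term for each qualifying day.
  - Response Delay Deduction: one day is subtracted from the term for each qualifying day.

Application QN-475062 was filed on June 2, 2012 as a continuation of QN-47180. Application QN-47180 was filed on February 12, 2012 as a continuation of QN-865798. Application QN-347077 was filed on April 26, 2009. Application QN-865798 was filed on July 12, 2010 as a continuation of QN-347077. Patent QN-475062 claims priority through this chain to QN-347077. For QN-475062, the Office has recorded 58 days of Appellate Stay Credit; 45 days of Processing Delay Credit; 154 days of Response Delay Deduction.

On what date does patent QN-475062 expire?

March 6, 2029

Earliest priority filing: 26 April 2009.
Base term: 26 April 2009 + 20 years → 26 April 2029.
Appellate Stay Credit: +58 days → 23 June 2029.
Processing Delay Credit: +45 days → 7 August 2029.
Response Delay Deduction: −154 days → 6 March 2029.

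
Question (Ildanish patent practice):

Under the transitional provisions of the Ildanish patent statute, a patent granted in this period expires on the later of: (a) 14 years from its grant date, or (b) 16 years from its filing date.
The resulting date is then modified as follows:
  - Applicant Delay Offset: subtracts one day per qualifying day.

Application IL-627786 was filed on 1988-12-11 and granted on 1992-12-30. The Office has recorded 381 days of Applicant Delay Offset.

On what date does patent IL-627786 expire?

2005-12-14

(a) grant + 14 years → 30 December 2006.
(b) filing + 16 years → 11 December 2004.
Later of the two: 30 December 2006.
Applicant Delay Offset: −381 days → 14 December 2005.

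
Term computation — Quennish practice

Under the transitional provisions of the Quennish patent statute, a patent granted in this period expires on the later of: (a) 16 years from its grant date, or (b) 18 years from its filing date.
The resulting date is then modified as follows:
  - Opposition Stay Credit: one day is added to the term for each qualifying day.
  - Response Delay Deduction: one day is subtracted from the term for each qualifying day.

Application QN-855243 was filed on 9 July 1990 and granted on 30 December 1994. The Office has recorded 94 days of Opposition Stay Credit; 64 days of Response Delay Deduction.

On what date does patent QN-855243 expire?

(a) grant + 16 years → 30 December 2010.
(b) filing + 18 years → 9 July 2008.
Later of the two: 30 December 2010.
Opposition Stay Credit: +94 days → 3 April 2011.
Response Delay Deduction: −64 days → 29 January 2011.

2011-01-29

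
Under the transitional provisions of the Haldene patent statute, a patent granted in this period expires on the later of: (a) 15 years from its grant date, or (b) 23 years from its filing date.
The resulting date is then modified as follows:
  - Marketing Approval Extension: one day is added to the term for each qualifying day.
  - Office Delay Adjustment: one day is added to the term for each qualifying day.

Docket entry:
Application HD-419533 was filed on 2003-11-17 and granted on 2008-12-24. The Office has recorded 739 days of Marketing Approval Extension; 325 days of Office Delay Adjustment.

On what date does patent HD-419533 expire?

(a) grant + 15 years → 24 December 2023.
(b) filing + 23 years → 17 November 2026.
Later of the two: 17 November 2026.
Marketing Approval Extension: +739 days → 25 November 2028.
Office Delay Adjustment: +325 days → 16 October 2029.

2029-10-16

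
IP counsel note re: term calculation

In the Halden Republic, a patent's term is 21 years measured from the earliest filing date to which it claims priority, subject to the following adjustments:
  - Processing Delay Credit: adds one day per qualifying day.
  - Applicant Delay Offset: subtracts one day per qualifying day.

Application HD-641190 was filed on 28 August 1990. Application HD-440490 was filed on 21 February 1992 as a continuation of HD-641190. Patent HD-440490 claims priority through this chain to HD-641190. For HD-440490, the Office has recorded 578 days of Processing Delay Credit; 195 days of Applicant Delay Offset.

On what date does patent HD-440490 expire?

Earliest priority filing: 28 August 1990.
Base term: 28 August 1990 + 21 years → 28 August 2011.
Processing Delay Credit: +578 days → 28 March 2013.
Applicant Delay Offset: −195 days → 14 September 2012.

September 14, 2012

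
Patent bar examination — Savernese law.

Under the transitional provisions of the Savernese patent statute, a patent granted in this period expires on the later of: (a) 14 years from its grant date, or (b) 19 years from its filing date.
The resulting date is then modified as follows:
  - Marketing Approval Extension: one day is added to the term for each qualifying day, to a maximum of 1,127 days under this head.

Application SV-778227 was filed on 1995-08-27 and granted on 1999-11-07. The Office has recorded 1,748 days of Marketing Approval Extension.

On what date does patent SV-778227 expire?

(a) grant + 14 years → 7 November 2013.
(b) filing + 19 years → 27 August 2014.
Later of the two: 27 August 2014.
Marketing Approval Extension: 1748 days claimed exceeds the 1127-day cap, so +1127 days → 27 September 2017.

2017-09-27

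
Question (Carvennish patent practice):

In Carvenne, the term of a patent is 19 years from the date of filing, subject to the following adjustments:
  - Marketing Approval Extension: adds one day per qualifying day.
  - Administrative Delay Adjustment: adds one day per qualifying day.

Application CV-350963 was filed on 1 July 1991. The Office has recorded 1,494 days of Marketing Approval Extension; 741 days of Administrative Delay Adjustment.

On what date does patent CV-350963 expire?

Base term: filing date + 19 years → 1 July 2010.
Marketing Approval Extension: +1494 days → 3 August 2014.
Administrative Delay Adjustment: +741 days → 13 August 2016.

August 13, 2016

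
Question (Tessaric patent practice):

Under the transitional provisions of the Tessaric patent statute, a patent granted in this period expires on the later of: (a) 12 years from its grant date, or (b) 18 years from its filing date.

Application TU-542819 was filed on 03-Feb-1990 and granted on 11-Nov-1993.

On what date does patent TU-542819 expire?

(a) grant + 12 years → 11 November 2005.
(b) filing + 18 years → 3 February 2008.
Later of the two: 3 February 2008.

February 3, 2008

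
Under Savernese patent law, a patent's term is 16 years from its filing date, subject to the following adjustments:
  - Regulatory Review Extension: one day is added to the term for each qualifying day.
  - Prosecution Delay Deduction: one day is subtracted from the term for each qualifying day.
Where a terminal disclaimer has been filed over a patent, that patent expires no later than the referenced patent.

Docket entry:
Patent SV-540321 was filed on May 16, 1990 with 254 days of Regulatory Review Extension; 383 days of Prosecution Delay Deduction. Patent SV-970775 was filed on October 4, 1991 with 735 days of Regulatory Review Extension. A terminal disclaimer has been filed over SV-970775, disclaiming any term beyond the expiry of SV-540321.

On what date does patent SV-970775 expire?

Natural term of SV-970775:
  Base: filing + 16 years → 4 October 2007.
  Regulatory Review Extension: +735 days → 8 October 2009.
Expiry of referenced patent SV-540321:
  Base: filing + 16 years → 16 May 2006.
  Regulatory Review Extension: +254 days → 25 January 2007.
  Prosecution Delay Deduction: −383 days → 7 January 2006.
Terminal disclaimer: SV-970775 expires on the earlier of 8 October 2009 and 7 January 2006.

January 7, 2006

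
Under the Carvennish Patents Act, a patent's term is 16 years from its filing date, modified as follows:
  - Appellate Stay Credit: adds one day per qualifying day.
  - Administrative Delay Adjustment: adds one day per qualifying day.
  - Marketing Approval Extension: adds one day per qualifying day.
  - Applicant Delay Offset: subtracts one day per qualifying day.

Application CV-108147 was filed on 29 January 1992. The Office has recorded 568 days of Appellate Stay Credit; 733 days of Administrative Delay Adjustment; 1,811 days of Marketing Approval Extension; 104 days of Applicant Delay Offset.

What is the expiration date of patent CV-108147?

2016-04-24

Base term: filing date + 16 years → 29 January 2008.
Appellate Stay Credit: +568 days → 19 August 2009.
Administrative Delay Adjustment: +733 days → 22 August 2011.
Marketing Approval Extension: +1811 days → 6 August 2016.
Applicant Delay Offset: −104 days → 24 April 2016.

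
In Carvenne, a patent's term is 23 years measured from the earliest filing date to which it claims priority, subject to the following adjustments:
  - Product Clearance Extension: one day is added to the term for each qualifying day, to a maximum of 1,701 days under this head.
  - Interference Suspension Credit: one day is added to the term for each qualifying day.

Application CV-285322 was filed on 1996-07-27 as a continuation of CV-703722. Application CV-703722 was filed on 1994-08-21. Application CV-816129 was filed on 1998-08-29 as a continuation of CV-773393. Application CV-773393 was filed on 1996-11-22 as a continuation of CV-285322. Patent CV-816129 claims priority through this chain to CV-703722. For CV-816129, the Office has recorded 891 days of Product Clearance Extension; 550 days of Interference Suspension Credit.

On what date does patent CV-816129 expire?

Earliest priority filing: 21 August 1994.
Base term: 21 August 1994 + 23 years → 21 August 2017.
Product Clearance Extension: 891 days (within the 1701-day cap) → +891 days → 29 January 2020.
Interference Suspension Credit: +550 days → 1 August 2021.

August 1, 2021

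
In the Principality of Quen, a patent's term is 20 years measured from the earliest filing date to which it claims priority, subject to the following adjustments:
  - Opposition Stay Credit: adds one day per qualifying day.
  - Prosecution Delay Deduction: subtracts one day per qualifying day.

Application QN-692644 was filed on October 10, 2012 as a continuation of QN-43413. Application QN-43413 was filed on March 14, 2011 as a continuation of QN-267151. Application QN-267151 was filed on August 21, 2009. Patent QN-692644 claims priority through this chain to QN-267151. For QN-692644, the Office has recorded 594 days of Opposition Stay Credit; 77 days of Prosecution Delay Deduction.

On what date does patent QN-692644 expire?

January 20, 2031

Earliest priority filing: 21 August 2009.
Base term: 21 August 2009 + 20 years → 21 August 2029.
Opposition Stay Credit: +594 days → 7 April 2031.
Prosecution Delay Deduction: −77 days → 20 January 2031.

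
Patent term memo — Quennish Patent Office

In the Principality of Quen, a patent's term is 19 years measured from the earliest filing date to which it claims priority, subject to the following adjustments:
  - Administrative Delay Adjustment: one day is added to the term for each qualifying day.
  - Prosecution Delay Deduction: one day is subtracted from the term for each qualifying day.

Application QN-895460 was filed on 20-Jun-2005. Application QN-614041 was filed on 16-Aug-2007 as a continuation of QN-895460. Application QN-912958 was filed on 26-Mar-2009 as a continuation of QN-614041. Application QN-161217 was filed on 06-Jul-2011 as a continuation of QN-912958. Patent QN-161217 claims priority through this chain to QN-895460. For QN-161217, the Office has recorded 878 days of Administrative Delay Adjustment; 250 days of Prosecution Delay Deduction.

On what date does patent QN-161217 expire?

March 10, 2026

Earliest priority filing: 20 June 2005.
Base term: 20 June 2005 + 19 years → 20 June 2024.
Administrative Delay Adjustment: +878 days → 15 November 2026.
Prosecution Delay Deduction: −250 days → 10 March 2026.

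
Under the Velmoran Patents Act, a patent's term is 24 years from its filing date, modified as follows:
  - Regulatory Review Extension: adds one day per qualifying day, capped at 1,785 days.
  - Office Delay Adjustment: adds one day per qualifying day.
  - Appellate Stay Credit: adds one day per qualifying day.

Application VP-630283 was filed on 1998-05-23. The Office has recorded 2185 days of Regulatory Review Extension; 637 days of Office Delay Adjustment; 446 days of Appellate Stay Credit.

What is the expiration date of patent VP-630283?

Base term: filing date + 24 years → 23 May 2022.
Regulatory Review Extension: 2185 days claimed exceeds the 1785-day cap, so +1785 days → 12 April 2027.
Office Delay Adjustment: +637 days → 8 January 2029.
Appellate Stay Credit: +446 days → 30 March 2030.

2030-03-30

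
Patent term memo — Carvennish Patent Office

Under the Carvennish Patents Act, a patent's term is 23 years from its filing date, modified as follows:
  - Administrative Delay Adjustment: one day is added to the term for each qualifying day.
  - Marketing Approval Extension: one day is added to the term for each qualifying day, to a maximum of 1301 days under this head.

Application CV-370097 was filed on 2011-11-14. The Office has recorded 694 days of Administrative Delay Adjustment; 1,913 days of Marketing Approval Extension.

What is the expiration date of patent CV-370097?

2040-05-01

Base term: filing date + 23 years → 14 November 2034.
Administrative Delay Adjustment: +694 days → 8 October 2036.
Marketing Approval Extension: 1913 days claimed exceeds the 1301-day cap, so +1301 days → 1 May 2040.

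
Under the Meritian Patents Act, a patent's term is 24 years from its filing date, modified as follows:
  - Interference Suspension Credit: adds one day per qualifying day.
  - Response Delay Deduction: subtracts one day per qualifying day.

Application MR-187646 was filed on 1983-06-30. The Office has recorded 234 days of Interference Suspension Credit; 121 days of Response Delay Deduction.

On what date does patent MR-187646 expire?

Base term: filing date + 24 years → 30 June 2007.
Interference Suspension Credit: +234 days → 19 February 2008.
Response Delay Deduction: −121 days → 21 October 2007.

October 21, 2007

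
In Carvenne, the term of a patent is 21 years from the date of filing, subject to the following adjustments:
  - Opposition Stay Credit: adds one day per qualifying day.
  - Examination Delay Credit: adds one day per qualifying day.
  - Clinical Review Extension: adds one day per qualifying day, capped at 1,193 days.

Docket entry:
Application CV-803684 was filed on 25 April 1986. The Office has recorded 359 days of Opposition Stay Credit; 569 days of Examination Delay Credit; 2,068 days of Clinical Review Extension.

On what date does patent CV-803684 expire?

February 13, 2013

Base term: filing date + 21 years → 25 April 2007.
Opposition Stay Credit: +359 days → 18 April 2008.
Examination Delay Credit: +569 days → 8 November 2009.
Clinical Review Extension: 2068 days claimed exceeds the 1193-day cap, so +1193 days → 13 February 2013.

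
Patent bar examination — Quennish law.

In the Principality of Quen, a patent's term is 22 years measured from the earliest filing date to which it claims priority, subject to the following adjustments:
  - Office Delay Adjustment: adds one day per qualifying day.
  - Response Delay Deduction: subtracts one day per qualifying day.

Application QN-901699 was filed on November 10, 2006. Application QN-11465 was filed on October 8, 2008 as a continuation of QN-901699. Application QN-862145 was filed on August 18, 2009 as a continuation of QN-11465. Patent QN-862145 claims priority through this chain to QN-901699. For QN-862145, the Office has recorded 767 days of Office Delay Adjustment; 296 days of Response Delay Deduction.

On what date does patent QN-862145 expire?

February 24, 2030

Earliest priority filing: 10 November 2006.
Base term: 10 November 2006 + 22 years → 10 November 2028.
Office Delay Adjustment: +767 days → 17 December 2030.
Response Delay Deduction: −296 days → 24 February 2030.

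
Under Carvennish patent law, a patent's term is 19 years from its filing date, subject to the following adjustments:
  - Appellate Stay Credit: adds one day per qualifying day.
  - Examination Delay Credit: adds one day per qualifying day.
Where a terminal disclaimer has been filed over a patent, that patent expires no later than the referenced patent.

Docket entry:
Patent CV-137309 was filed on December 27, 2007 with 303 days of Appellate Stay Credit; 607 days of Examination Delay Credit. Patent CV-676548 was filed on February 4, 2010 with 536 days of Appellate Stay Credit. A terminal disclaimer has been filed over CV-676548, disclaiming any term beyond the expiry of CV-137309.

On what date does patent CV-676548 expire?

June 24, 2029

Natural term of CV-676548:
  Base: filing + 19 years → 4 February 2029.
  Appellate Stay Credit: +536 days → 25 July 2030.
Expiry of referenced patent CV-137309:
  Base: filing + 19 years → 27 December 2026.
  Appellate Stay Credit: +303 days → 26 October 2027.
  Examination Delay Credit: +607 days → 24 June 2029.
Terminal disclaimer: CV-676548 expires on the earlier of 25 July 2030 and 24 June 2029.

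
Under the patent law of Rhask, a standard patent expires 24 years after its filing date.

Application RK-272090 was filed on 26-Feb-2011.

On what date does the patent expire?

2035-02-26

Filing date + 24 years → 26 February 2035.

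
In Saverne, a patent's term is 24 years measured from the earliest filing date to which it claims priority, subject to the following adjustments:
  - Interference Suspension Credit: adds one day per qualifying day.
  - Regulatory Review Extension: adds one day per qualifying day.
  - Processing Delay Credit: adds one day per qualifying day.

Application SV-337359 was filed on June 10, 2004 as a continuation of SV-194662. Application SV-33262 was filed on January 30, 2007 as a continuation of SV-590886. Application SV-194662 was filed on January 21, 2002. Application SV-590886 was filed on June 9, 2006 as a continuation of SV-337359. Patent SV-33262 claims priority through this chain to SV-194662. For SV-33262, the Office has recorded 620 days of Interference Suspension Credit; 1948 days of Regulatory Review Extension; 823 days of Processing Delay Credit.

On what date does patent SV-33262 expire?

May 5, 2035

Earliest priority filing: 21 January 2002.
Base term: 21 January 2002 + 24 years → 21 January 2026.
Interference Suspension Credit: +620 days → 3 October 2027.
Regulatory Review Extension: +1948 days → 1 February 2033.
Processing Delay Credit: +823 days → 5 May 2035.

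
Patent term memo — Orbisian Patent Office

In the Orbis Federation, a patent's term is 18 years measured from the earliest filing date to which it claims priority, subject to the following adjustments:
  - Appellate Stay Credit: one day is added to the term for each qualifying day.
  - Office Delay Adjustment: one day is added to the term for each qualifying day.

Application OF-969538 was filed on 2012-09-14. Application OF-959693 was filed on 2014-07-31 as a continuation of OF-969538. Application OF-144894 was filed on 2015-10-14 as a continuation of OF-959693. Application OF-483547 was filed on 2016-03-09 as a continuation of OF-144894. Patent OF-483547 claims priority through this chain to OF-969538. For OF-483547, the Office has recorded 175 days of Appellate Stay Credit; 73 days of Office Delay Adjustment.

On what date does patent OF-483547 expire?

Earliest priority filing: 14 September 2012.
Base term: 14 September 2012 + 18 years → 14 September 2030.
Appellate Stay Credit: +175 days → 8 March 2031.
Office Delay Adjustment: +73 days → 20 May 2031.

May 20, 2031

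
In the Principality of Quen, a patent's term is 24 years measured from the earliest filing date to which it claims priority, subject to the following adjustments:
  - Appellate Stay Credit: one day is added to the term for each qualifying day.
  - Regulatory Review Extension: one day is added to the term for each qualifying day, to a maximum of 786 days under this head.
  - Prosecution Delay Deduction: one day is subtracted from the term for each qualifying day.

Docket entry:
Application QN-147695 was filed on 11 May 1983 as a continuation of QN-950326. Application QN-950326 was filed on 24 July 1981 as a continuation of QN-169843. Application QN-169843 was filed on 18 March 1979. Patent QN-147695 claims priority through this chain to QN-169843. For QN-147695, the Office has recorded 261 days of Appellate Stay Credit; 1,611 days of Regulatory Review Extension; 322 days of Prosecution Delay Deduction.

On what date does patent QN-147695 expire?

Earliest priority filing: 18 March 1979.
Base term: 18 March 1979 + 24 years → 18 March 2003.
Appellate Stay Credit: +261 days → 4 December 2003.
Regulatory Review Extension: 1611 days claimed exceeds the 786-day cap, so +786 days → 28 January 2006.
Prosecution Delay Deduction: −322 days → 12 March 2005.

March 12, 2005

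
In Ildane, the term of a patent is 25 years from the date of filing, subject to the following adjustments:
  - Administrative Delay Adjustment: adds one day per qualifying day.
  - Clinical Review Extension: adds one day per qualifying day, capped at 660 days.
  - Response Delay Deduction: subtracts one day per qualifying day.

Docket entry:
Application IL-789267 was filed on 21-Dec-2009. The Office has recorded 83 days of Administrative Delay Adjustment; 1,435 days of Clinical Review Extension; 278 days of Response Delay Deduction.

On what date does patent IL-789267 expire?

March 30, 2036

Base term: filing date + 25 years → 21 December 2034.
Administrative Delay Adjustment: +83 days → 14 March 2035.
Clinical Review Extension: 1435 days claimed exceeds the 660-day cap, so +660 days → 2 January 2037.
Response Delay Deduction: −278 days → 30 March 2036.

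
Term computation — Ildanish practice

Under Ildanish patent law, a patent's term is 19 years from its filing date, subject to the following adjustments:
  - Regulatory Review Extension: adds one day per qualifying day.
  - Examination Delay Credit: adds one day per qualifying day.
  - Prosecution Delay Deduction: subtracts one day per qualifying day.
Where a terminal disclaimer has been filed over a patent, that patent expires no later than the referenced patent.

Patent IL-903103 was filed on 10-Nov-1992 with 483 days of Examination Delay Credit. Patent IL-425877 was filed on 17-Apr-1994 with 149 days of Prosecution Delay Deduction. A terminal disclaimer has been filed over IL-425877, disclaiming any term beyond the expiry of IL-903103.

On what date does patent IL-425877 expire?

2012-11-19

Natural term of IL-425877:
  Base: filing + 19 years → 17 April 2013.
  Prosecution Delay Deduction: −149 days → 19 November 2012.
Expiry of referenced patent IL-903103:
  Base: filing + 19 years → 10 November 2011.
  Examination Delay Credit: +483 days → 7 March 2013.
Terminal disclaimer: IL-425877 expires on the earlier of 19 November 2012 and 7 March 2013.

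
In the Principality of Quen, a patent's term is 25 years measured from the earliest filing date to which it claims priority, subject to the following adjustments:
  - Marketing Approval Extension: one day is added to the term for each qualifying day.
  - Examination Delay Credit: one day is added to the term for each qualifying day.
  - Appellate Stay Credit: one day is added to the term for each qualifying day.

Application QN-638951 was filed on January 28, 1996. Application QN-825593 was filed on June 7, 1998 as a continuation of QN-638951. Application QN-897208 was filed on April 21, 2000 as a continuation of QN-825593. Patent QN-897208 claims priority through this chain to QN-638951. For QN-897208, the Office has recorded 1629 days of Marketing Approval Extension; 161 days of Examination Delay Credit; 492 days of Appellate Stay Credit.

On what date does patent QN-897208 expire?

2027-04-29

Earliest priority filing: 28 January 1996.
Base term: 28 January 1996 + 25 years → 28 January 2021.
Marketing Approval Extension: +1629 days → 15 July 2025.
Examination Delay Credit: +161 days → 23 December 2025.
Appellate Stay Credit: +492 days → 29 April 2027.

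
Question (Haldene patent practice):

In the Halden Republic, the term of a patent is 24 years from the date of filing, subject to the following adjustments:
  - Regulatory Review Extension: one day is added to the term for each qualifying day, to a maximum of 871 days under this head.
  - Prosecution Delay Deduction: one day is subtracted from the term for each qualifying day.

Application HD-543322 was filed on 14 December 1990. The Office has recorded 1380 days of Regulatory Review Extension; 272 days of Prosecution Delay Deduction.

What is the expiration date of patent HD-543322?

2016-08-04

Base term: filing date + 24 years → 14 December 2014.
Regulatory Review Extension: 1380 days claimed exceeds the 871-day cap, so +871 days → 3 May 2017.
Prosecution Delay Deduction: −272 days → 4 August 2016.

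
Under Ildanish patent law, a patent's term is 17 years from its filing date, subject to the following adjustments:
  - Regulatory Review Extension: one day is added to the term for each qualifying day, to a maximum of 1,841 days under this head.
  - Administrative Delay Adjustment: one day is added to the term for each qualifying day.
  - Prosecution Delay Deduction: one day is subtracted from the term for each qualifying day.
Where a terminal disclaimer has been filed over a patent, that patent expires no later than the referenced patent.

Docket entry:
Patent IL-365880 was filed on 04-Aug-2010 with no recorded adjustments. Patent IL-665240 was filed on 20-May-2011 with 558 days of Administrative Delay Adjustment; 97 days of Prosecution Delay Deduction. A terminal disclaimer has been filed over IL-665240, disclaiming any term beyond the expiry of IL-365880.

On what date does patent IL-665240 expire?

Natural term of IL-665240:
  Base: filing + 17 years → 20 May 2028.
  Administrative Delay Adjustment: +558 days → 29 November 2029.
  Prosecution Delay Deduction: −97 days → 24 August 2029.
Expiry of referenced patent IL-365880:
  Base: filing + 17 years → 4 August 2027.
Terminal disclaimer: IL-665240 expires on the earlier of 24 August 2029 and 4 August 2027.

2027-08-04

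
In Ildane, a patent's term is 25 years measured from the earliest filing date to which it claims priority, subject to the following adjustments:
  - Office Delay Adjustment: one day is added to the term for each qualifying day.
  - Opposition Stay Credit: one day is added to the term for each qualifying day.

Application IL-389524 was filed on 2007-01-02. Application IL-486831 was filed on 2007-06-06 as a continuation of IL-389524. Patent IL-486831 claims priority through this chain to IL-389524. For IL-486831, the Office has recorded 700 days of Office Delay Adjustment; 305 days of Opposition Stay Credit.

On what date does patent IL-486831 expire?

Earliest priority filing: 2 January 2007.
Base term: 2 January 2007 + 25 years → 2 January 2032.
Office Delay Adjustment: +700 days → 2 December 2033.
Opposition Stay Credit: +305 days → 3 October 2034.

October 3, 2034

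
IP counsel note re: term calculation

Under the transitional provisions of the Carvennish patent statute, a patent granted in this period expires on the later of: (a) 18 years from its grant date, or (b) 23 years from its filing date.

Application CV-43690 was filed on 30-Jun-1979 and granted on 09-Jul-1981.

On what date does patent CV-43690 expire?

(a) grant + 18 years → 9 July 1999.
(b) filing + 23 years → 30 June 2002.
Later of the two: 30 June 2002.

2002-06-30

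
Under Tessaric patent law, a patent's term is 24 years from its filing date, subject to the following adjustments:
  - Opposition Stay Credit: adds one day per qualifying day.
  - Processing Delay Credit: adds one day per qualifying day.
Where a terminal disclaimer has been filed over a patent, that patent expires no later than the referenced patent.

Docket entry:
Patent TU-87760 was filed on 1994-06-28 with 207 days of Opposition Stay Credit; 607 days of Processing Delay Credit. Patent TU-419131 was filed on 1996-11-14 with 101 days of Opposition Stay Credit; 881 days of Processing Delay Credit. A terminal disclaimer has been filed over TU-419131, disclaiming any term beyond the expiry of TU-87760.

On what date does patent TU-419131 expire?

Natural term of TU-419131:
  Base: filing + 24 years → 14 November 2020.
  Opposition Stay Credit: +101 days → 23 February 2021.
  Processing Delay Credit: +881 days → 24 July 2023.
Expiry of referenced patent TU-87760:
  Base: filing + 24 years → 28 June 2018.
  Opposition Stay Credit: +207 days → 21 January 2019.
  Processing Delay Credit: +607 days → 19 September 2020.
Terminal disclaimer: TU-419131 expires on the earlier of 24 July 2023 and 19 September 2020.

2020-09-19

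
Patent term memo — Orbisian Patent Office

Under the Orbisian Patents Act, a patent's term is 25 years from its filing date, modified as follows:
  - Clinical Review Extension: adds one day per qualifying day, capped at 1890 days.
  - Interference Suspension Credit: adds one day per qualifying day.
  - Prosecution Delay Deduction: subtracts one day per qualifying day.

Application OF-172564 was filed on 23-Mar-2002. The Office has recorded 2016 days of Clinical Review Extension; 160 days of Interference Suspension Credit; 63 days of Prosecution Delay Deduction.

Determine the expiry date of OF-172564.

2032-08-30

Base term: filing date + 25 years → 23 March 2027.
Clinical Review Extension: 2016 days claimed exceeds the 1890-day cap, so +1890 days → 25 May 2032.
Interference Suspension Credit: +160 days → 1 November 2032.
Prosecution Delay Deduction: −63 days → 30 August 2032.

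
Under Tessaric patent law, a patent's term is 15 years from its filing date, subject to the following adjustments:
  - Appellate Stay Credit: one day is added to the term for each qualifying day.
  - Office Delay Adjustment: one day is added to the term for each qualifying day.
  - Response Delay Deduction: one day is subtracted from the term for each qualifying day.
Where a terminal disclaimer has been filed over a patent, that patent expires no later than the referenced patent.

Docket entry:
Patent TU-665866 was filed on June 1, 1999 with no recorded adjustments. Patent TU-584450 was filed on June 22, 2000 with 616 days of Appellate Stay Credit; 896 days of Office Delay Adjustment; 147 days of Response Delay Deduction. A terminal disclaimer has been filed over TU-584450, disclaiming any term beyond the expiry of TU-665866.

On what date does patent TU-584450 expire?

2014-06-01

Natural term of TU-584450:
  Base: filing + 15 years → 22 June 2015.
  Appellate Stay Credit: +616 days → 27 February 2017.
  Office Delay Adjustment: +896 days → 12 August 2019.
  Response Delay Deduction: −147 days → 18 March 2019.
Expiry of referenced patent TU-665866:
  Base: filing + 15 years → 1 June 2014.
Terminal disclaimer: TU-584450 expires on the earlier of 18 March 2019 and 1 June 2014.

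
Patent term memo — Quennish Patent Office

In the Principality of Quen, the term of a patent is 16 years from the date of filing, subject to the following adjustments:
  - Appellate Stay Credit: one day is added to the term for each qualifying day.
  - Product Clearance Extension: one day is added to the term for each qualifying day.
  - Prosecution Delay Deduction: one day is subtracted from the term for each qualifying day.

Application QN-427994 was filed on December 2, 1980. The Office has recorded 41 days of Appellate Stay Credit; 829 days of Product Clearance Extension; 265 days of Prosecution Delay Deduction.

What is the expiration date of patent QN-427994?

1998-07-30

Base term: filing date + 16 years → 2 December 1996.
Appellate Stay Credit: +41 days → 12 January 1997.
Product Clearance Extension: +829 days → 21 April 1999.
Prosecution Delay Deduction: −265 days → 30 July 1998.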